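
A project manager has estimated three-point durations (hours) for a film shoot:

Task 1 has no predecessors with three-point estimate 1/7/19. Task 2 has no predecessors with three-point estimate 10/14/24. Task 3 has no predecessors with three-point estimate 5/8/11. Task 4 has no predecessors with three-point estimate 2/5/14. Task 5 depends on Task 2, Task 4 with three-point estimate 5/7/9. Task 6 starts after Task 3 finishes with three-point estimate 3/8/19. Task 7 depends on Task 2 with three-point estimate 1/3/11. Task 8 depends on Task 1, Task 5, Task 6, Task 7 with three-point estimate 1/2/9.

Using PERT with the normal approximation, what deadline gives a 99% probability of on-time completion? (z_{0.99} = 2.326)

te_Task 1 = (1 + 4·7 + 19)/6 = 48/6 = 8; σ²_Task 1 = ((19−1)/6)² = 9.000
te_Task 2 = (10 + 4·14 + 24)/6 = 90/6 = 15; σ²_Task 2 = ((24−10)/6)² = 5.444
te_Task 3 = (5 + 4·8 + 11)/6 = 48/6 = 8; σ²_Task 3 = ((11−5)/6)² = 1.000
te_Task 4 = (2 + 4·5 + 14)/6 = 36/6 = 6; σ²_Task 4 = ((14−2)/6)² = 4.000
te_Task 5 = (5 + 4·7 + 9)/6 = 42/6 = 7; σ²_Task 5 = ((9−5)/6)² = 0.444
te_Task 6 = (3 + 4·8 + 19)/6 = 54/6 = 9; σ²_Task 6 = ((19−3)/6)² = 7.111
te_Task 7 = (1 + 4·3 + 11)/6 = 24/6 = 4; σ²_Task 7 = ((11−1)/6)² = 2.778
te_Task 8 = (1 + 4·2 + 9)/6 = 18/6 = 3; σ²_Task 8 = ((9−1)/6)² = 1.778

Forward pass:
ES_Task 1 = 0; EF_Task 1 = 8
ES_Task 2 = 0; EF_Task 2 = 15
ES_Task 3 = 0; EF_Task 3 = 8
ES_Task 4 = 0; EF_Task 4 = 6
ES_Task 5 = max(EF_Task 2=15, EF_Task 4=6) = 15; EF_Task 5 = 15+7 = 22
ES_Task 6 = 8; EF_Task 6 = 8+9 = 17
ES_Task 7 = 15; EF_Task 7 = 15+4 = 19
ES_Task 8 = max(EF_Task 1=8, EF_Task 5=22, EF_Task 6=17, EF_Task 7=19) = 22; EF_Task 8 = 22+3 = 25
Expected project duration μ = 25 hours. Critical path: Task 2 → Task 5 → Task 8.

Variance along critical path = 5.444 + 0.444 + 1.778 = 7.667; σ = 2.769 hours.
D = μ + z·σ = 25 + 2.326·2.769 = 31.4 hours

31.4 hours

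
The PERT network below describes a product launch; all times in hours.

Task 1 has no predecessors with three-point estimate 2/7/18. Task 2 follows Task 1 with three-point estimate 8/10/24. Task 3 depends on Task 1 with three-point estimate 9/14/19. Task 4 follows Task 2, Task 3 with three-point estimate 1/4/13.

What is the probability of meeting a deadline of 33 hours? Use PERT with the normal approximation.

te_Task 1 = (2 + 4·7 + 18)/6 = 48/6 = 8; σ²_Task 1 = ((18−2)/6)² = 7.111
te_Task 2 = (8 + 4·10 + 24)/6 = 72/6 = 12; σ²_Task 2 = ((24−8)/6)² = 7.111
te_Task 3 = (9 + 4·14 + 19)/6 = 84/6 = 14; σ²_Task 3 = ((19−9)/6)² = 2.778
te_Task 4 = (1 + 4·4 + 13)/6 = 30/6 = 5; σ²_Task 4 = ((13−1)/6)² = 4.000

Forward pass:
ES_Task 1 = 0; EF_Task 1 = 8
ES_Task 2 = 8; EF_Task 2 = 8+12 = 20
ES_Task 3 = 8; EF_Task 3 = 8+14 = 22
ES_Task 4 = max(EF_Task 2=20, EF_Task 3=22) = 22; EF_Task 4 = 22+5 = 27
Expected project duration μ = 27 hours. Critical path: Task 1 → Task 3 → Task 4.

Variance along critical path = 7.111 + 2.778 + 4.000 = 13.889; σ = √13.889 = 3.727 hours.
Z = (33 − 27) / 3.727 = 1.610
P(T ≤ 33) = Φ(1.610) ≈ 0.946

0.946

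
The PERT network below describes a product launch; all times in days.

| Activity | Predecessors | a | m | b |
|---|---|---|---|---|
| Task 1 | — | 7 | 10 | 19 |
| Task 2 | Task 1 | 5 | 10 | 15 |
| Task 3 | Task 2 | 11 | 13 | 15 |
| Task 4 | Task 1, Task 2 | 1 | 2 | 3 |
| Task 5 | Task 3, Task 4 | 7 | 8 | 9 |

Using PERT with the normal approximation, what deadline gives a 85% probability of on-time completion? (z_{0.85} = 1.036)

44.8 days

te_Task 1 = (7 + 4·10 + 19)/6 = 66/6 = 11; σ²_Task 1 = ((19−7)/6)² = 4.000
te_Task 2 = (5 + 4·10 + 15)/6 = 60/6 = 10; σ²_Task 2 = ((15−5)/6)² = 2.778
te_Task 3 = (11 + 4·13 + 15)/6 = 78/6 = 13; σ²_Task 3 = ((15−11)/6)² = 0.444
te_Task 4 = (1 + 4·2 + 3)/6 = 12/6 = 2; σ²_Task 4 = ((3−1)/6)² = 0.111
te_Task 5 = (7 + 4·8 + 9)/6 = 48/6 = 8; σ²_Task 5 = ((9−7)/6)² = 0.111

Forward pass:
ES_Task 1 = 0; EF_Task 1 = 11
ES_Task 2 = 11; EF_Task 2 = 11+10 = 21
ES_Task 3 = 21; EF_Task 3 = 21+13 = 34
ES_Task 4 = max(EF_Task 1=11, EF_Task 2=21) = 21; EF_Task 4 = 21+2 = 23
ES_Task 5 = max(EF_Task 3=34, EF_Task 4=23) = 34; EF_Task 5 = 34+8 = 42
Expected project duration μ = 42 days. Critical path: Task 1 → Task 2 → Task 3 → Task 5.

Variance along critical path = 4.000 + 2.778 + 0.444 + 0.111 = 7.333; σ = 2.708 days.
D = μ + z·σ = 42 + 1.036·2.708 = 44.8 days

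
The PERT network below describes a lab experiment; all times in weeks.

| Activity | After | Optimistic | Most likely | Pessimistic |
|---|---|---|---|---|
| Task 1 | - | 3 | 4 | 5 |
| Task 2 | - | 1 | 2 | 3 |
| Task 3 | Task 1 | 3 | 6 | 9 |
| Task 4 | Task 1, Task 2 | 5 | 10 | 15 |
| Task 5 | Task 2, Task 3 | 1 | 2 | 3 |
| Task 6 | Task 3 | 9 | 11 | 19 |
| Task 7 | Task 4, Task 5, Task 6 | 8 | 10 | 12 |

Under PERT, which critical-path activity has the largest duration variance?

Task 6

te_Task 1 = (3 + 4·4 + 5)/6 = 24/6 = 4; σ²_Task 1 = ((5−3)/6)² = 0.111
te_Task 2 = (1 + 4·2 + 3)/6 = 12/6 = 2; σ²_Task 2 = ((3−1)/6)² = 0.111
te_Task 3 = (3 + 4·6 + 9)/6 = 36/6 = 6; σ²_Task 3 = ((9−3)/6)² = 1.000
te_Task 4 = (5 + 4·10 + 15)/6 = 60/6 = 10; σ²_Task 4 = ((15−5)/6)² = 2.778
te_Task 5 = (1 + 4·2 + 3)/6 = 12/6 = 2; σ²_Task 5 = ((3−1)/6)² = 0.111
te_Task 6 = (9 + 4·11 + 19)/6 = 72/6 = 12; σ²_Task 6 = ((19−9)/6)² = 2.778
te_Task 7 = (8 + 4·10 + 12)/6 = 60/6 = 10; σ²_Task 7 = ((12−8)/6)² = 0.444

Forward pass:
ES_Task 1 = 0; EF_Task 1 = 4
ES_Task 2 = 0; EF_Task 2 = 2
ES_Task 3 = 4; EF_Task 3 = 4+6 = 10
ES_Task 4 = max(EF_Task 1=4, EF_Task 2=2) = 4; EF_Task 4 = 4+10 = 14
ES_Task 5 = max(EF_Task 2=2, EF_Task 3=10) = 10; EF_Task 5 = 10+2 = 12
ES_Task 6 = 10; EF_Task 6 = 10+12 = 22
ES_Task 7 = max(EF_Task 4=14, EF_Task 5=12, EF_Task 6=22) = 22; EF_Task 7 = 22+10 = 32
Expected project duration μ = 32 weeks. Critical path: Task 1 → Task 3 → Task 6 → Task 7.

Variances on critical path: σ²_Task 1=0.111, σ²_Task 3=1.000, σ²_Task 6=2.778, σ²_Task 7=0.444.
Largest is σ²_Task 6 = 2.778.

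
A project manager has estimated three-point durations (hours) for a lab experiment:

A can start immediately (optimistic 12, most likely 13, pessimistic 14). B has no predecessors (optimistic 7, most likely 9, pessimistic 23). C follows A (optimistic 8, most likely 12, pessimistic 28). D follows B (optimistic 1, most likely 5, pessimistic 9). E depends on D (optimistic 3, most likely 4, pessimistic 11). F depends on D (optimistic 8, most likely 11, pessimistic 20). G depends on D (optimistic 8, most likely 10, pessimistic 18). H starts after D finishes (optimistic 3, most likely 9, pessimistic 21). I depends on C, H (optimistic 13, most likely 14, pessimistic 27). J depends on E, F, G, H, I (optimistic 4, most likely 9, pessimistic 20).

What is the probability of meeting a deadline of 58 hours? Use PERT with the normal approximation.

te_A = (12 + 4·13 + 14)/6 = 78/6 = 13; σ²_A = ((14−12)/6)² = 0.111
te_B = (7 + 4·9 + 23)/6 = 66/6 = 11; σ²_B = ((23−7)/6)² = 7.111
te_C = (8 + 4·12 + 28)/6 = 84/6 = 14; σ²_C = ((28−8)/6)² = 11.111
te_D = (1 + 4·5 + 9)/6 = 30/6 = 5; σ²_D = ((9−1)/6)² = 1.778
te_E = (3 + 4·4 + 11)/6 = 30/6 = 5; σ²_E = ((11−3)/6)² = 1.778
te_F = (8 + 4·11 + 20)/6 = 72/6 = 12; σ²_F = ((20−8)/6)² = 4.000
te_G = (8 + 4·10 + 18)/6 = 66/6 = 11; σ²_G = ((18−8)/6)² = 2.778
te_H = (3 + 4·9 + 21)/6 = 60/6 = 10; σ²_H = ((21−3)/6)² = 9.000
te_I = (13 + 4·14 + 27)/6 = 96/6 = 16; σ²_I = ((27−13)/6)² = 5.444
te_J = (4 + 4·9 + 20)/6 = 60/6 = 10; σ²_J = ((20−4)/6)² = 7.111

Forward pass:
ES_A = 0; EF_A = 13
ES_B = 0; EF_B = 11
ES_C = 13; EF_C = 13+14 = 27
ES_D = 11; EF_D = 11+5 = 16
ES_E = 16; EF_E = 16+5 = 21
ES_F = 16; EF_F = 16+12 = 28
ES_G = 16; EF_G = 16+11 = 27
ES_H = 16; EF_H = 16+10 = 26
ES_I = max(EF_C=27, EF_H=26) = 27; EF_I = 27+16 = 43
ES_J = max(EF_E=21, EF_F=28, EF_G=27, EF_H=26, EF_I=43) = 43; EF_J = 43+10 = 53
Expected project duration μ = 53 hours. Critical path: A → C → I → J.

Variance along critical path = 0.111 + 11.111 + 5.444 + 7.111 = 23.778; σ = √23.778 = 4.876 hours.
Z = (58 − 53) / 4.876 = 1.025
P(T ≤ 58) = Φ(1.025) ≈ 0.847

0.847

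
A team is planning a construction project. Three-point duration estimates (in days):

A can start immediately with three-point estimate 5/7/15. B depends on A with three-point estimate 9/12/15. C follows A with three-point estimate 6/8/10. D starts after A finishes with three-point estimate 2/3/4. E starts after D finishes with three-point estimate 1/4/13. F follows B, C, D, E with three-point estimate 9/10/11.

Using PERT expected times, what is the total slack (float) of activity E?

4 days

te_A = (5 + 4·7 + 15)/6 = 48/6 = 8
te_B = (9 + 4·12 + 15)/6 = 72/6 = 12
te_C = (6 + 4·8 + 10)/6 = 48/6 = 8
te_D = (2 + 4·3 + 4)/6 = 18/6 = 3
te_E = (1 + 4·4 + 13)/6 = 30/6 = 5
te_F = (9 + 4·10 + 11)/6 = 60/6 = 10

Forward pass:
ES_A = 0; EF_A = 8
ES_B = 8; EF_B = 8+12 = 20
ES_C = 8; EF_C = 8+8 = 16
ES_D = 8; EF_D = 8+3 = 11
ES_E = 11; EF_E = 11+5 = 16
ES_F = max(EF_B=20, EF_C=16, EF_D=11, EF_E=16) = 20; EF_F = 20+10 = 30
Expected project duration μ = 30 days. Critical path: A → B → F.

Backward pass:
LF_F = 30; LS_F = 30−10 = 20
LF_E = LS_F = 20; LS_E = 20−5 = 15
LF_D = min(LS_E=15, LS_F=20) = 15; LS_D = 15−3 = 12
LF_C = LS_F = 20; LS_C = 20−8 = 12
LF_B = LS_F = 20; LS_B = 20−12 = 8
LF_A = min(LS_B=8, LS_C=12, LS_D=12) = 8; LS_A = 8−8 = 0
Slack_E = LS_E − ES_E = 15 − 11 = 4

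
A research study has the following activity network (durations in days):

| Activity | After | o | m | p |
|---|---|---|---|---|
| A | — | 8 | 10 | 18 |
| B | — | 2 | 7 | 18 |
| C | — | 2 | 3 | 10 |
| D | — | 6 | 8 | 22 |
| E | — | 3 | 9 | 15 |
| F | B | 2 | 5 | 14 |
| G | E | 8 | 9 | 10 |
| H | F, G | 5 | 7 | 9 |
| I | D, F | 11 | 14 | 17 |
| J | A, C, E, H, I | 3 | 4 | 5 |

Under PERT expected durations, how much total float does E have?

3 days

te_A = (8 + 4·10 + 18)/6 = 66/6 = 11
te_B = (2 + 4·7 + 18)/6 = 48/6 = 8
te_C = (2 + 4·3 + 10)/6 = 24/6 = 4
te_D = (6 + 4·8 + 22)/6 = 60/6 = 10
te_E = (3 + 4·9 + 15)/6 = 54/6 = 9
te_F = (2 + 4·5 + 14)/6 = 36/6 = 6
te_G = (8 + 4·9 + 10)/6 = 54/6 = 9
te_H = (5 + 4·7 + 9)/6 = 42/6 = 7
te_I = (11 + 4·14 + 17)/6 = 84/6 = 14
te_J = (3 + 4·4 + 5)/6 = 24/6 = 4

Forward pass:
ES_A = 0; EF_A = 11
ES_B = 0; EF_B = 8
ES_C = 0; EF_C = 4
ES_D = 0; EF_D = 10
ES_E = 0; EF_E = 9
ES_F = 8; EF_F = 8+6 = 14
ES_G = 9; EF_G = 9+9 = 18
ES_H = max(EF_F=14, EF_G=18) = 18; EF_H = 18+7 = 25
ES_I = max(EF_D=10, EF_F=14) = 14; EF_I = 14+14 = 28
ES_J = max(EF_A=11, EF_C=4, EF_E=9, EF_H=25, EF_I=28) = 28; EF_J = 28+4 = 32
Expected project duration μ = 32 days. Critical path: B → F → I → J.

Backward pass:
LF_J = 32; LS_J = 32−4 = 28
LF_I = LS_J = 28; LS_I = 28−14 = 14
LF_H = LS_J = 28; LS_H = 28−7 = 21
LF_G = LS_H = 21; LS_G = 21−9 = 12
LF_F = min(LS_H=21, LS_I=14) = 14; LS_F = 14−6 = 8
LF_E = min(LS_G=12, LS_J=28) = 12; LS_E = 12−9 = 3
LF_D = LS_I = 14; LS_D = 14−10 = 4
LF_C = LS_J = 28; LS_C = 28−4 = 24
LF_B = LS_F = 8; LS_B = 8−8 = 0
LF_A = LS_J = 28; LS_A = 28−11 = 17
Slack_E = LS_E − ES_E = 3 − 0 = 3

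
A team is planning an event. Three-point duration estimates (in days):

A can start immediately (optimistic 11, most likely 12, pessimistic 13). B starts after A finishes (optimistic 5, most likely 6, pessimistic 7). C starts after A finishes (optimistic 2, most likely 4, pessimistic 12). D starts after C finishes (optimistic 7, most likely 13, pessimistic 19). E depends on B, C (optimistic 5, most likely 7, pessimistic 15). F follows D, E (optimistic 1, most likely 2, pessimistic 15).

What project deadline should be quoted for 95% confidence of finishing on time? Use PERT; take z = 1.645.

39.8 days

te_A = (11 + 4·12 + 13)/6 = 72/6 = 12; σ²_A = ((13−11)/6)² = 0.111
te_B = (5 + 4·6 + 7)/6 = 36/6 = 6; σ²_B = ((7−5)/6)² = 0.111
te_C = (2 + 4·4 + 12)/6 = 30/6 = 5; σ²_C = ((12−2)/6)² = 2.778
te_D = (7 + 4·13 + 19)/6 = 78/6 = 13; σ²_D = ((19−7)/6)² = 4.000
te_E = (5 + 4·7 + 15)/6 = 48/6 = 8; σ²_E = ((15−5)/6)² = 2.778
te_F = (1 + 4·2 + 15)/6 = 24/6 = 4; σ²_F = ((15−1)/6)² = 5.444

Forward pass:
ES_A = 0; EF_A = 12
ES_B = 12; EF_B = 12+6 = 18
ES_C = 12; EF_C = 12+5 = 17
ES_D = 17; EF_D = 17+13 = 30
ES_E = max(EF_B=18, EF_C=17) = 18; EF_E = 18+8 = 26
ES_F = max(EF_D=30, EF_E=26) = 30; EF_F = 30+4 = 34
Expected project duration μ = 34 days. Critical path: A → C → D → F.

Variance along critical path = 0.111 + 2.778 + 4.000 + 5.444 = 12.333; σ = 3.512 days.
D = μ + z·σ = 34 + 1.645·3.512 = 39.8 days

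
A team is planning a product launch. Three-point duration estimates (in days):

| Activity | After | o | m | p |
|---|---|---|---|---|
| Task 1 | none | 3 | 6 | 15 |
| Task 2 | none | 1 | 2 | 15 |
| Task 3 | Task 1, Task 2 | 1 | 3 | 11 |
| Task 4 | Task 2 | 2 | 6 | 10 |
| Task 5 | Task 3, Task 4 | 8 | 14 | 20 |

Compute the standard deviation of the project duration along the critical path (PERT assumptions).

te_Task 1 = (3 + 4·6 + 15)/6 = 42/6 = 7; σ²_Task 1 = ((15−3)/6)² = 4.000
te_Task 2 = (1 + 4·2 + 15)/6 = 24/6 = 4; σ²_Task 2 = ((15−1)/6)² = 5.444
te_Task 3 = (1 + 4·3 + 11)/6 = 24/6 = 4; σ²_Task 3 = ((11−1)/6)² = 2.778
te_Task 4 = (2 + 4·6 + 10)/6 = 36/6 = 6; σ²_Task 4 = ((10−2)/6)² = 1.778
te_Task 5 = (8 + 4·14 + 20)/6 = 84/6 = 14; σ²_Task 5 = ((20−8)/6)² = 4.000

Forward pass:
ES_Task 1 = 0; EF_Task 1 = 7
ES_Task 2 = 0; EF_Task 2 = 4
ES_Task 3 = max(EF_Task 1=7, EF_Task 2=4) = 7; EF_Task 3 = 7+4 = 11
ES_Task 4 = 4; EF_Task 4 = 4+6 = 10
ES_Task 5 = max(EF_Task 3=11, EF_Task 4=10) = 11; EF_Task 5 = 11+14 = 25
Expected project duration μ = 25 days. Critical path: Task 1 → Task 3 → Task 5.

Variance along critical path = 4.000 + 2.778 + 4.000 = 10.778
σ = √10.778 = 3.283 days

3.28 days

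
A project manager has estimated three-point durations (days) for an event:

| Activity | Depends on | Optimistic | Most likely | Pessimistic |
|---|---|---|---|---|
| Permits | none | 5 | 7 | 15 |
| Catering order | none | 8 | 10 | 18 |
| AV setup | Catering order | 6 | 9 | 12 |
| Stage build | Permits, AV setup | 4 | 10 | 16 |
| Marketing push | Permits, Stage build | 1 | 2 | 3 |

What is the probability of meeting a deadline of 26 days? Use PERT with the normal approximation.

0.016

te_Permits = (5 + 4·7 + 15)/6 = 48/6 = 8; σ²_Permits = ((15−5)/6)² = 2.778
te_Catering order = (8 + 4·10 + 18)/6 = 66/6 = 11; σ²_Catering order = ((18−8)/6)² = 2.778
te_AV setup = (6 + 4·9 + 12)/6 = 54/6 = 9; σ²_AV setup = ((12−6)/6)² = 1.000
te_Stage build = (4 + 4·10 + 16)/6 = 60/6 = 10; σ²_Stage build = ((16−4)/6)² = 4.000
te_Marketing push = (1 + 4·2 + 3)/6 = 12/6 = 2; σ²_Marketing push = ((3−1)/6)² = 0.111

Forward pass:
ES_Permits = 0; EF_Permits = 8
ES_Catering order = 0; EF_Catering order = 11
ES_AV setup = 11; EF_AV setup = 11+9 = 20
ES_Stage build = max(EF_Permits=8, EF_AV setup=20) = 20; EF_Stage build = 20+10 = 30
ES_Marketing push = max(EF_Permits=8, EF_Stage build=30) = 30; EF_Marketing push = 30+2 = 32
Expected project duration μ = 32 days. Critical path: Catering order → AV setup → Stage build → Marketing push.

Variance along critical path = 2.778 + 1.000 + 4.000 + 0.111 = 7.889; σ = √7.889 = 2.809 days.
Z = (26 − 32) / 2.809 = -2.136
P(T ≤ 26) = Φ(-2.136) ≈ 0.016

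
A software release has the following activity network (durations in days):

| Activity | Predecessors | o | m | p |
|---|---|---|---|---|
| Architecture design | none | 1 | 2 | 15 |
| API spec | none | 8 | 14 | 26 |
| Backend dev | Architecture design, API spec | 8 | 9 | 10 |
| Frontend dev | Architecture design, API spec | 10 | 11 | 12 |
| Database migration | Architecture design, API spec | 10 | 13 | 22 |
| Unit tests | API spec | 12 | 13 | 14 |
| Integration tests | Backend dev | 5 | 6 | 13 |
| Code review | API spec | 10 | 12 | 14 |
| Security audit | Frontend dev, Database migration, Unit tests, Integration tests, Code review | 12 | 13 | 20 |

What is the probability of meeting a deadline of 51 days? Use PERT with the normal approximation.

0.954

te_Architecture design = (1 + 4·2 + 15)/6 = 24/6 = 4; σ²_Architecture design = ((15−1)/6)² = 5.444
te_API spec = (8 + 4·14 + 26)/6 = 90/6 = 15; σ²_API spec = ((26−8)/6)² = 9.000
te_Backend dev = (8 + 4·9 + 10)/6 = 54/6 = 9; σ²_Backend dev = ((10−8)/6)² = 0.111
te_Frontend dev = (10 + 4·11 + 12)/6 = 66/6 = 11; σ²_Frontend dev = ((12−10)/6)² = 0.111
te_Database migration = (10 + 4·13 + 22)/6 = 84/6 = 14; σ²_Database migration = ((22−10)/6)² = 4.000
te_Unit tests = (12 + 4·13 + 14)/6 = 78/6 = 13; σ²_Unit tests = ((14−12)/6)² = 0.111
te_Integration tests = (5 + 4·6 + 13)/6 = 42/6 = 7; σ²_Integration tests = ((13−5)/6)² = 1.778
te_Code review = (10 + 4·12 + 14)/6 = 72/6 = 12; σ²_Code review = ((14−10)/6)² = 0.444
te_Security audit = (12 + 4·13 + 20)/6 = 84/6 = 14; σ²_Security audit = ((20−12)/6)² = 1.778

Forward pass:
ES_Architecture design = 0; EF_Architecture design = 4
ES_API spec = 0; EF_API spec = 15
ES_Backend dev = max(EF_Architecture design=4, EF_API spec=15) = 15; EF_Backend dev = 15+9 = 24
ES_Frontend dev = max(EF_Architecture design=4, EF_API spec=15) = 15; EF_Frontend dev = 15+11 = 26
ES_Database migration = max(EF_Architecture design=4, EF_API spec=15) = 15; EF_Database migration = 15+14 = 29
ES_Unit tests = 15; EF_Unit tests = 15+13 = 28
ES_Integration tests = 24; EF_Integration tests = 24+7 = 31
ES_Code review = 15; EF_Code review = 15+12 = 27
ES_Security audit = max(EF_Frontend dev=26, EF_Database migration=29, EF_Unit tests=28, EF_Integration tests=31, EF_Code review=27) = 31; EF_Security audit = 31+14 = 45
Expected project duration μ = 45 days. Critical path: API spec → Backend dev → Integration tests → Security audit.

Variance along critical path = 9.000 + 0.111 + 1.778 + 1.778 = 12.667; σ = √12.667 = 3.559 days.
Z = (51 − 45) / 3.559 = 1.686
P(T ≤ 51) = Φ(1.686) ≈ 0.954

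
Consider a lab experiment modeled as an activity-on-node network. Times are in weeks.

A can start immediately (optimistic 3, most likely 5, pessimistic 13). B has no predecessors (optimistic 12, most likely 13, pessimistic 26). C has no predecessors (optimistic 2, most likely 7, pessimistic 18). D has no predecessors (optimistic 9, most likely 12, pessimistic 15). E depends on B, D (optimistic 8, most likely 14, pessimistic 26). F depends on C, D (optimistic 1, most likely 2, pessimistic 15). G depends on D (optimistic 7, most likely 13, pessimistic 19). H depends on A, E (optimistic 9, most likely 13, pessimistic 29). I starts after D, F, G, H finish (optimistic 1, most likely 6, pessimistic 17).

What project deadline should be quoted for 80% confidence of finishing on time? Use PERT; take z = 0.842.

56.8 weeks

te_A = (3 + 4·5 + 13)/6 = 36/6 = 6; σ²_A = ((13−3)/6)² = 2.778
te_B = (12 + 4·13 + 26)/6 = 90/6 = 15; σ²_B = ((26−12)/6)² = 5.444
te_C = (2 + 4·7 + 18)/6 = 48/6 = 8; σ²_C = ((18−2)/6)² = 7.111
te_D = (9 + 4·12 + 15)/6 = 72/6 = 12; σ²_D = ((15−9)/6)² = 1.000
te_E = (8 + 4·14 + 26)/6 = 90/6 = 15; σ²_E = ((26−8)/6)² = 9.000
te_F = (1 + 4·2 + 15)/6 = 24/6 = 4; σ²_F = ((15−1)/6)² = 5.444
te_G = (7 + 4·13 + 19)/6 = 78/6 = 13; σ²_G = ((19−7)/6)² = 4.000
te_H = (9 + 4·13 + 29)/6 = 90/6 = 15; σ²_H = ((29−9)/6)² = 11.111
te_I = (1 + 4·6 + 17)/6 = 42/6 = 7; σ²_I = ((17−1)/6)² = 7.111

Forward pass:
ES_A = 0; EF_A = 6
ES_B = 0; EF_B = 15
ES_C = 0; EF_C = 8
ES_D = 0; EF_D = 12
ES_E = max(EF_B=15, EF_D=12) = 15; EF_E = 15+15 = 30
ES_F = max(EF_C=8, EF_D=12) = 12; EF_F = 12+4 = 16
ES_G = 12; EF_G = 12+13 = 25
ES_H = max(EF_A=6, EF_E=30) = 30; EF_H = 30+15 = 45
ES_I = max(EF_D=12, EF_F=16, EF_G=25, EF_H=45) = 45; EF_I = 45+7 = 52
Expected project duration μ = 52 weeks. Critical path: B → E → H → I.

Variance along critical path = 5.444 + 9.000 + 11.111 + 7.111 = 32.667; σ = 5.715 weeks.
D = μ + z·σ = 52 + 0.842·5.715 = 56.8 weeks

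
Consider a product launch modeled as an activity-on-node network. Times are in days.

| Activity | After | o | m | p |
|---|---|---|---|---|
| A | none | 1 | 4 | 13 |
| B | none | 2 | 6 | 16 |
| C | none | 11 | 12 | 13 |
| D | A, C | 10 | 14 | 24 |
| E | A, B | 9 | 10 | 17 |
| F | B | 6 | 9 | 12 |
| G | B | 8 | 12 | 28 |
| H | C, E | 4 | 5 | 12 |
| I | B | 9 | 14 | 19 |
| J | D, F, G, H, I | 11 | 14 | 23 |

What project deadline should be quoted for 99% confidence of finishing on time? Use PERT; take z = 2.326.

te_A = (1 + 4·4 + 13)/6 = 30/6 = 5; σ²_A = ((13−1)/6)² = 4.000
te_B = (2 + 4·6 + 16)/6 = 42/6 = 7; σ²_B = ((16−2)/6)² = 5.444
te_C = (11 + 4·12 + 13)/6 = 72/6 = 12; σ²_C = ((13−11)/6)² = 0.111
te_D = (10 + 4·14 + 24)/6 = 90/6 = 15; σ²_D = ((24−10)/6)² = 5.444
te_E = (9 + 4·10 + 17)/6 = 66/6 = 11; σ²_E = ((17−9)/6)² = 1.778
te_F = (6 + 4·9 + 12)/6 = 54/6 = 9; σ²_F = ((12−6)/6)² = 1.000
te_G = (8 + 4·12 + 28)/6 = 84/6 = 14; σ²_G = ((28−8)/6)² = 11.111
te_H = (4 + 4·5 + 12)/6 = 36/6 = 6; σ²_H = ((12−4)/6)² = 1.778
te_I = (9 + 4·14 + 19)/6 = 84/6 = 14; σ²_I = ((19−9)/6)² = 2.778
te_J = (11 + 4·14 + 23)/6 = 90/6 = 15; σ²_J = ((23−11)/6)² = 4.000

Forward pass:
ES_A = 0; EF_A = 5
ES_B = 0; EF_B = 7
ES_C = 0; EF_C = 12
ES_D = max(EF_A=5, EF_C=12) = 12; EF_D = 12+15 = 27
ES_E = max(EF_A=5, EF_B=7) = 7; EF_E = 7+11 = 18
ES_F = 7; EF_F = 7+9 = 16
ES_G = 7; EF_G = 7+14 = 21
ES_H = max(EF_C=12, EF_E=18) = 18; EF_H = 18+6 = 24
ES_I = 7; EF_I = 7+14 = 21
ES_J = max(EF_D=27, EF_F=16, EF_G=21, EF_H=24, EF_I=21) = 27; EF_J = 27+15 = 42
Expected project duration μ = 42 days. Critical path: C → D → J.

Variance along critical path = 0.111 + 5.444 + 4.000 = 9.556; σ = 3.091 days.
D = μ + z·σ = 42 + 2.326·3.091 = 49.2 days

49.2 days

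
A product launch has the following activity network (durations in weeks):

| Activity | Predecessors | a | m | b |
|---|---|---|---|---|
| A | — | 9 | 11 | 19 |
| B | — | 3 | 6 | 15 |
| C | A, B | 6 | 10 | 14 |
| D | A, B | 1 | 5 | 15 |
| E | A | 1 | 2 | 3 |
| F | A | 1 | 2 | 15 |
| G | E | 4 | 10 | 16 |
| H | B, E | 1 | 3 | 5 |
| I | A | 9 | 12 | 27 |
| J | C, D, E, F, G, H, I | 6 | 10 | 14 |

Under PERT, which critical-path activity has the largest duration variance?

te_A = (9 + 4·11 + 19)/6 = 72/6 = 12; σ²_A = ((19−9)/6)² = 2.778
te_B = (3 + 4·6 + 15)/6 = 42/6 = 7; σ²_B = ((15−3)/6)² = 4.000
te_C = (6 + 4·10 + 14)/6 = 60/6 = 10; σ²_C = ((14−6)/6)² = 1.778
te_D = (1 + 4·5 + 15)/6 = 36/6 = 6; σ²_D = ((15−1)/6)² = 5.444
te_E = (1 + 4·2 + 3)/6 = 12/6 = 2; σ²_E = ((3−1)/6)² = 0.111
te_F = (1 + 4·2 + 15)/6 = 24/6 = 4; σ²_F = ((15−1)/6)² = 5.444
te_G = (4 + 4·10 + 16)/6 = 60/6 = 10; σ²_G = ((16−4)/6)² = 4.000
te_H = (1 + 4·3 + 5)/6 = 18/6 = 3; σ²_H = ((5−1)/6)² = 0.444
te_I = (9 + 4·12 + 27)/6 = 84/6 = 14; σ²_I = ((27−9)/6)² = 9.000
te_J = (6 + 4·10 + 14)/6 = 60/6 = 10; σ²_J = ((14−6)/6)² = 1.778

Forward pass:
ES_A = 0; EF_A = 12
ES_B = 0; EF_B = 7
ES_C = max(EF_A=12, EF_B=7) = 12; EF_C = 12+10 = 22
ES_D = max(EF_A=12, EF_B=7) = 12; EF_D = 12+6 = 18
ES_E = 12; EF_E = 12+2 = 14
ES_F = 12; EF_F = 12+4 = 16
ES_G = 14; EF_G = 14+10 = 24
ES_H = max(EF_B=7, EF_E=14) = 14; EF_H = 14+3 = 17
ES_I = 12; EF_I = 12+14 = 26
ES_J = max(EF_C=22, EF_D=18, EF_E=14, EF_F=16, EF_G=24, EF_H=17, EF_I=26) = 26; EF_J = 26+10 = 36
Expected project duration μ = 36 weeks. Critical path: A → I → J.

Variances on critical path: σ²_A=2.778, σ²_I=9.000, σ²_J=1.778.
Largest is σ²_I = 9.000.

I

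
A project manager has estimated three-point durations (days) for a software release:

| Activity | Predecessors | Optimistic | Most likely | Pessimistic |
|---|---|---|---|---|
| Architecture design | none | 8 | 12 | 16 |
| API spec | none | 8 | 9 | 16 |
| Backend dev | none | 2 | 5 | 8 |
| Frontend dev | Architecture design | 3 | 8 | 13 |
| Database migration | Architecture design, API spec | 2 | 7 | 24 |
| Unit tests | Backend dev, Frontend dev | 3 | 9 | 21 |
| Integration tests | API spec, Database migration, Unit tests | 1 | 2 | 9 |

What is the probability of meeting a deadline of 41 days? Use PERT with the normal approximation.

te_Architecture design = (8 + 4·12 + 16)/6 = 72/6 = 12; σ²_Architecture design = ((16−8)/6)² = 1.778
te_API spec = (8 + 4·9 + 16)/6 = 60/6 = 10; σ²_API spec = ((16−8)/6)² = 1.778
te_Backend dev = (2 + 4·5 + 8)/6 = 30/6 = 5; σ²_Backend dev = ((8−2)/6)² = 1.000
te_Frontend dev = (3 + 4·8 + 13)/6 = 48/6 = 8; σ²_Frontend dev = ((13−3)/6)² = 2.778
te_Database migration = (2 + 4·7 + 24)/6 = 54/6 = 9; σ²_Database migration = ((24−2)/6)² = 13.444
te_Unit tests = (3 + 4·9 + 21)/6 = 60/6 = 10; σ²_Unit tests = ((21−3)/6)² = 9.000
te_Integration tests = (1 + 4·2 + 9)/6 = 18/6 = 3; σ²_Integration tests = ((9−1)/6)² = 1.778

Forward pass:
ES_Architecture design = 0; EF_Architecture design = 12
ES_API spec = 0; EF_API spec = 10
ES_Backend dev = 0; EF_Backend dev = 5
ES_Frontend dev = 12; EF_Frontend dev = 12+8 = 20
ES_Database migration = max(EF_Architecture design=12, EF_API spec=10) = 12; EF_Database migration = 12+9 = 21
ES_Unit tests = max(EF_Backend dev=5, EF_Frontend dev=20) = 20; EF_Unit tests = 20+10 = 30
ES_Integration tests = max(EF_API spec=10, EF_Database migration=21, EF_Unit tests=30) = 30; EF_Integration tests = 30+3 = 33
Expected project duration μ = 33 days. Critical path: Architecture design → Frontend dev → Unit tests → Integration tests.

Variance along critical path = 1.778 + 2.778 + 9.000 + 1.778 = 15.333; σ = √15.333 = 3.916 days.
Z = (41 − 33) / 3.916 = 2.043
P(T ≤ 41) = Φ(2.043) ≈ 0.979

0.979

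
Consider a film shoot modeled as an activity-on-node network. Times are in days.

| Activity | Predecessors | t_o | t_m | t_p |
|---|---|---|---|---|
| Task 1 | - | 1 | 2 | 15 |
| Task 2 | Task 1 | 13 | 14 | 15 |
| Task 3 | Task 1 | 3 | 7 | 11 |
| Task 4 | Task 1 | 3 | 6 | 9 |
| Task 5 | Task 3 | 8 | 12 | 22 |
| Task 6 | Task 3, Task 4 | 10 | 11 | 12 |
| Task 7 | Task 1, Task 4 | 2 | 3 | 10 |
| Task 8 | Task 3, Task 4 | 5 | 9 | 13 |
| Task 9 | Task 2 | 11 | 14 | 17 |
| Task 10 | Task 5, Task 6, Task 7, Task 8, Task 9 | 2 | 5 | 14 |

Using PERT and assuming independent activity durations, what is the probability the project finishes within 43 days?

0.938

te_Task 1 = (1 + 4·2 + 15)/6 = 24/6 = 4; σ²_Task 1 = ((15−1)/6)² = 5.444
te_Task 2 = (13 + 4·14 + 15)/6 = 84/6 = 14; σ²_Task 2 = ((15−13)/6)² = 0.111
te_Task 3 = (3 + 4·7 + 11)/6 = 42/6 = 7; σ²_Task 3 = ((11−3)/6)² = 1.778
te_Task 4 = (3 + 4·6 + 9)/6 = 36/6 = 6; σ²_Task 4 = ((9−3)/6)² = 1.000
te_Task 5 = (8 + 4·12 + 22)/6 = 78/6 = 13; σ²_Task 5 = ((22−8)/6)² = 5.444
te_Task 6 = (10 + 4·11 + 12)/6 = 66/6 = 11; σ²_Task 6 = ((12−10)/6)² = 0.111
te_Task 7 = (2 + 4·3 + 10)/6 = 24/6 = 4; σ²_Task 7 = ((10−2)/6)² = 1.778
te_Task 8 = (5 + 4·9 + 13)/6 = 54/6 = 9; σ²_Task 8 = ((13−5)/6)² = 1.778
te_Task 9 = (11 + 4·14 + 17)/6 = 84/6 = 14; σ²_Task 9 = ((17−11)/6)² = 1.000
te_Task 10 = (2 + 4·5 + 14)/6 = 36/6 = 6; σ²_Task 10 = ((14−2)/6)² = 4.000

Forward pass:
ES_Task 1 = 0; EF_Task 1 = 4
ES_Task 2 = 4; EF_Task 2 = 4+14 = 18
ES_Task 3 = 4; EF_Task 3 = 4+7 = 11
ES_Task 4 = 4; EF_Task 4 = 4+6 = 10
ES_Task 5 = 11; EF_Task 5 = 11+13 = 24
ES_Task 6 = max(EF_Task 3=11, EF_Task 4=10) = 11; EF_Task 6 = 11+11 = 22
ES_Task 7 = max(EF_Task 1=4, EF_Task 4=10) = 10; EF_Task 7 = 10+4 = 14
ES_Task 8 = max(EF_Task 3=11, EF_Task 4=10) = 11; EF_Task 8 = 11+9 = 20
ES_Task 9 = 18; EF_Task 9 = 18+14 = 32
ES_Task 10 = max(EF_Task 5=24, EF_Task 6=22, EF_Task 7=14, EF_Task 8=20, EF_Task 9=32) = 32; EF_Task 10 = 32+6 = 38
Expected project duration μ = 38 days. Critical path: Task 1 → Task 2 → Task 9 → Task 10.

Variance along critical path = 5.444 + 0.111 + 1.000 + 4.000 = 10.556; σ = √10.556 = 3.249 days.
Z = (43 − 38) / 3.249 = 1.539
P(T ≤ 43) = Φ(1.539) ≈ 0.938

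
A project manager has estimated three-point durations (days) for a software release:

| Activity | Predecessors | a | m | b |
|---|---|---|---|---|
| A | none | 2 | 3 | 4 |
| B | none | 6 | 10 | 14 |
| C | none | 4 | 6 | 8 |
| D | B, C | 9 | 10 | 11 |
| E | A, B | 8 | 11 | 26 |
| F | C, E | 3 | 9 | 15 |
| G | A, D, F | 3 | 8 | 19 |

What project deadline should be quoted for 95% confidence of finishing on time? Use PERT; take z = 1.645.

48.7 days

te_A = (2 + 4·3 + 4)/6 = 18/6 = 3; σ²_A = ((4−2)/6)² = 0.111
te_B = (6 + 4·10 + 14)/6 = 60/6 = 10; σ²_B = ((14−6)/6)² = 1.778
te_C = (4 + 4·6 + 8)/6 = 36/6 = 6; σ²_C = ((8−4)/6)² = 0.444
te_D = (9 + 4·10 + 11)/6 = 60/6 = 10; σ²_D = ((11−9)/6)² = 0.111
te_E = (8 + 4·11 + 26)/6 = 78/6 = 13; σ²_E = ((26−8)/6)² = 9.000
te_F = (3 + 4·9 + 15)/6 = 54/6 = 9; σ²_F = ((15−3)/6)² = 4.000
te_G = (3 + 4·8 + 19)/6 = 54/6 = 9; σ²_G = ((19−3)/6)² = 7.111

Forward pass:
ES_A = 0; EF_A = 3
ES_B = 0; EF_B = 10
ES_C = 0; EF_C = 6
ES_D = max(EF_B=10, EF_C=6) = 10; EF_D = 10+10 = 20
ES_E = max(EF_A=3, EF_B=10) = 10; EF_E = 10+13 = 23
ES_F = max(EF_C=6, EF_E=23) = 23; EF_F = 23+9 = 32
ES_G = max(EF_A=3, EF_D=20, EF_F=32) = 32; EF_G = 32+9 = 41
Expected project duration μ = 41 days. Critical path: B → E → F → G.

Variance along critical path = 1.778 + 9.000 + 4.000 + 7.111 = 21.889; σ = 4.679 days.
D = μ + z·σ = 41 + 1.645·4.679 = 48.7 days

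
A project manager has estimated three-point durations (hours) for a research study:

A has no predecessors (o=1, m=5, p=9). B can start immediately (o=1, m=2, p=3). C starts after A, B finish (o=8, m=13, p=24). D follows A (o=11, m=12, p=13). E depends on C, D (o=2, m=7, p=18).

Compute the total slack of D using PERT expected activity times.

te_A = (1 + 4·5 + 9)/6 = 30/6 = 5
te_B = (1 + 4·2 + 3)/6 = 12/6 = 2
te_C = (8 + 4·13 + 24)/6 = 84/6 = 14
te_D = (11 + 4·12 + 13)/6 = 72/6 = 12
te_E = (2 + 4·7 + 18)/6 = 48/6 = 8

Forward pass:
ES_A = 0; EF_A = 5
ES_B = 0; EF_B = 2
ES_C = max(EF_A=5, EF_B=2) = 5; EF_C = 5+14 = 19
ES_D = 5; EF_D = 5+12 = 17
ES_E = max(EF_C=19, EF_D=17) = 19; EF_E = 19+8 = 27
Expected project duration μ = 27 hours. Critical path: A → C → E.

Backward pass:
LF_E = 27; LS_E = 27−8 = 19
LF_D = LS_E = 19; LS_D = 19−12 = 7
LF_C = LS_E = 19; LS_C = 19−14 = 5
LF_B = LS_C = 5; LS_B = 5−2 = 3
LF_A = min(LS_C=5, LS_D=7) = 5; LS_A = 5−5 = 0
Slack_D = LS_D − ES_D = 7 − 5 = 2

2 hours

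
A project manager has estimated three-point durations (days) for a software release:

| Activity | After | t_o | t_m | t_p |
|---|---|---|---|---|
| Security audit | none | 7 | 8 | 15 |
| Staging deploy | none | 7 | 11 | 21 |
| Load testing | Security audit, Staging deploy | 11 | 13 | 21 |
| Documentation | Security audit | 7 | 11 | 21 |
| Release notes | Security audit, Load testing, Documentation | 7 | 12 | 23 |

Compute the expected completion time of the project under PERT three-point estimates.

39 days

te_Security audit = (7 + 4·8 + 15)/6 = 54/6 = 9
te_Staging deploy = (7 + 4·11 + 21)/6 = 72/6 = 12
te_Load testing = (11 + 4·13 + 21)/6 = 84/6 = 14
te_Documentation = (7 + 4·11 + 21)/6 = 72/6 = 12
te_Release notes = (7 + 4·12 + 23)/6 = 78/6 = 13

Forward pass:
ES_Security audit = 0; EF_Security audit = 9
ES_Staging deploy = 0; EF_Staging deploy = 12
ES_Load testing = max(EF_Security audit=9, EF_Staging deploy=12) = 12; EF_Load testing = 12+14 = 26
ES_Documentation = 9; EF_Documentation = 9+12 = 21
ES_Release notes = max(EF_Security audit=9, EF_Load testing=26, EF_Documentation=21) = 26; EF_Release notes = 26+13 = 39
Expected project duration μ = 39 days. Critical path: Staging deploy → Load testing → Release notes.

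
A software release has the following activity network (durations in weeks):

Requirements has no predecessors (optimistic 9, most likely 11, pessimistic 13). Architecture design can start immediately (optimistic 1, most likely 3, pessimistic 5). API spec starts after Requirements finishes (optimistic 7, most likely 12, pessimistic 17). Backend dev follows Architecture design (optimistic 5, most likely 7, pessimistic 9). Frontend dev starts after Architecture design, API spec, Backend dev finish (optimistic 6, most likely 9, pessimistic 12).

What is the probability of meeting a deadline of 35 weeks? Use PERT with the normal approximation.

0.928

te_Requirements = (9 + 4·11 + 13)/6 = 66/6 = 11; σ²_Requirements = ((13−9)/6)² = 0.444
te_Architecture design = (1 + 4·3 + 5)/6 = 18/6 = 3; σ²_Architecture design = ((5−1)/6)² = 0.444
te_API spec = (7 + 4·12 + 17)/6 = 72/6 = 12; σ²_API spec = ((17−7)/6)² = 2.778
te_Backend dev = (5 + 4·7 + 9)/6 = 42/6 = 7; σ²_Backend dev = ((9−5)/6)² = 0.444
te_Frontend dev = (6 + 4·9 + 12)/6 = 54/6 = 9; σ²_Frontend dev = ((12−6)/6)² = 1.000

Forward pass:
ES_Requirements = 0; EF_Requirements = 11
ES_Architecture design = 0; EF_Architecture design = 3
ES_API spec = 11; EF_API spec = 11+12 = 23
ES_Backend dev = 3; EF_Backend dev = 3+7 = 10
ES_Frontend dev = max(EF_Architecture design=3, EF_API spec=23, EF_Backend dev=10) = 23; EF_Frontend dev = 23+9 = 32
Expected project duration μ = 32 weeks. Critical path: Requirements → API spec → Frontend dev.

Variance along critical path = 0.444 + 2.778 + 1.000 = 4.222; σ = √4.222 = 2.055 weeks.
Z = (35 − 32) / 2.055 = 1.460
P(T ≤ 35) = Φ(1.460) ≈ 0.928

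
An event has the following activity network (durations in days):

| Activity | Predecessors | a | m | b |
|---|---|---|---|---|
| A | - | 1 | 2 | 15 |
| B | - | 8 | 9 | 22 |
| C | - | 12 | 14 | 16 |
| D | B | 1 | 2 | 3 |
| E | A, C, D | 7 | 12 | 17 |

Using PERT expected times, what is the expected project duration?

te_A = (1 + 4·2 + 15)/6 = 24/6 = 4
te_B = (8 + 4·9 + 22)/6 = 66/6 = 11
te_C = (12 + 4·14 + 16)/6 = 84/6 = 14
te_D = (1 + 4·2 + 3)/6 = 12/6 = 2
te_E = (7 + 4·12 + 17)/6 = 72/6 = 12

Forward pass:
ES_A = 0; EF_A = 4
ES_B = 0; EF_B = 11
ES_C = 0; EF_C = 14
ES_D = 11; EF_D = 11+2 = 13
ES_E = max(EF_A=4, EF_C=14, EF_D=13) = 14; EF_E = 14+12 = 26
Expected project duration μ = 26 days. Critical path: C → E.

26 days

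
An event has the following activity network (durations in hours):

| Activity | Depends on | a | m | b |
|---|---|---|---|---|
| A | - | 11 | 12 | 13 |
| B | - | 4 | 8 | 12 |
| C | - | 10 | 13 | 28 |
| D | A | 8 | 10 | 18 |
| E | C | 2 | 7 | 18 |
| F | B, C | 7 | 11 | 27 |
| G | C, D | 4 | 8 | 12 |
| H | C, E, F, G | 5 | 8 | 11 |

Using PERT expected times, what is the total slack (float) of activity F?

3 hours

te_A = (11 + 4·12 + 13)/6 = 72/6 = 12
te_B = (4 + 4·8 + 12)/6 = 48/6 = 8
te_C = (10 + 4·13 + 28)/6 = 90/6 = 15
te_D = (8 + 4·10 + 18)/6 = 66/6 = 11
te_E = (2 + 4·7 + 18)/6 = 48/6 = 8
te_F = (7 + 4·11 + 27)/6 = 78/6 = 13
te_G = (4 + 4·8 + 12)/6 = 48/6 = 8
te_H = (5 + 4·8 + 11)/6 = 48/6 = 8

Forward pass:
ES_A = 0; EF_A = 12
ES_B = 0; EF_B = 8
ES_C = 0; EF_C = 15
ES_D = 12; EF_D = 12+11 = 23
ES_E = 15; EF_E = 15+8 = 23
ES_F = max(EF_B=8, EF_C=15) = 15; EF_F = 15+13 = 28
ES_G = max(EF_C=15, EF_D=23) = 23; EF_G = 23+8 = 31
ES_H = max(EF_C=15, EF_E=23, EF_F=28, EF_G=31) = 31; EF_H = 31+8 = 39
Expected project duration μ = 39 hours. Critical path: A → D → G → H.

Backward pass:
LF_H = 39; LS_H = 39−8 = 31
LF_G = LS_H = 31; LS_G = 31−8 = 23
LF_F = LS_H = 31; LS_F = 31−13 = 18
LF_E = LS_H = 31; LS_E = 31−8 = 23
LF_D = LS_G = 23; LS_D = 23−11 = 12
LF_C = min(LS_E=23, LS_F=18, LS_G=23, LS_H=31) = 18; LS_C = 18−15 = 3
LF_B = LS_F = 18; LS_B = 18−8 = 10
LF_A = LS_D = 12; LS_A = 12−12 = 0
Slack_F = LS_F − ES_F = 18 − 15 = 3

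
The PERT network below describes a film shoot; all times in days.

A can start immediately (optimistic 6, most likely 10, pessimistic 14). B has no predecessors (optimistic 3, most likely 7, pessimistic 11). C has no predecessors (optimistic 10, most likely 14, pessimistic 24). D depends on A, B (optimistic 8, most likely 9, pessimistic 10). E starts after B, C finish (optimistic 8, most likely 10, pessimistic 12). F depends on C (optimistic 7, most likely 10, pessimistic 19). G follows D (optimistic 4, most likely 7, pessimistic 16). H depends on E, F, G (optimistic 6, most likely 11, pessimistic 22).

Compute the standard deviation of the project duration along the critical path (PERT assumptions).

3.61 days

te_A = (6 + 4·10 + 14)/6 = 60/6 = 10; σ²_A = ((14−6)/6)² = 1.778
te_B = (3 + 4·7 + 11)/6 = 42/6 = 7; σ²_B = ((11−3)/6)² = 1.778
te_C = (10 + 4·14 + 24)/6 = 90/6 = 15; σ²_C = ((24−10)/6)² = 5.444
te_D = (8 + 4·9 + 10)/6 = 54/6 = 9; σ²_D = ((10−8)/6)² = 0.111
te_E = (8 + 4·10 + 12)/6 = 60/6 = 10; σ²_E = ((12−8)/6)² = 0.444
te_F = (7 + 4·10 + 19)/6 = 66/6 = 11; σ²_F = ((19−7)/6)² = 4.000
te_G = (4 + 4·7 + 16)/6 = 48/6 = 8; σ²_G = ((16−4)/6)² = 4.000
te_H = (6 + 4·11 + 22)/6 = 72/6 = 12; σ²_H = ((22−6)/6)² = 7.111

Forward pass:
ES_A = 0; EF_A = 10
ES_B = 0; EF_B = 7
ES_C = 0; EF_C = 15
ES_D = max(EF_A=10, EF_B=7) = 10; EF_D = 10+9 = 19
ES_E = max(EF_B=7, EF_C=15) = 15; EF_E = 15+10 = 25
ES_F = 15; EF_F = 15+11 = 26
ES_G = 19; EF_G = 19+8 = 27
ES_H = max(EF_E=25, EF_F=26, EF_G=27) = 27; EF_H = 27+12 = 39
Expected project duration μ = 39 days. Critical path: A → D → G → H.

Variance along critical path = 1.778 + 0.111 + 4.000 + 7.111 = 13.000
σ = √13.000 = 3.606 days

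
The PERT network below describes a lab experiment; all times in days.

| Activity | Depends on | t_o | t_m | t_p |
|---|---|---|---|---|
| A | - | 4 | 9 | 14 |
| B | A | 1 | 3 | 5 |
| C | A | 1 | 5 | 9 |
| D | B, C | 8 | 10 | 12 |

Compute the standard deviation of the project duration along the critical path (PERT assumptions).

2.24 days

te_A = (4 + 4·9 + 14)/6 = 54/6 = 9; σ²_A = ((14−4)/6)² = 2.778
te_B = (1 + 4·3 + 5)/6 = 18/6 = 3; σ²_B = ((5−1)/6)² = 0.444
te_C = (1 + 4·5 + 9)/6 = 30/6 = 5; σ²_C = ((9−1)/6)² = 1.778
te_D = (8 + 4·10 + 12)/6 = 60/6 = 10; σ²_D = ((12−8)/6)² = 0.444

Forward pass:
ES_A = 0; EF_A = 9
ES_B = 9; EF_B = 9+3 = 12
ES_C = 9; EF_C = 9+5 = 14
ES_D = max(EF_B=12, EF_C=14) = 14; EF_D = 14+10 = 24
Expected project duration μ = 24 days. Critical path: A → C → D.

Variance along critical path = 2.778 + 1.778 + 0.444 = 5.000
σ = √5.000 = 2.236 days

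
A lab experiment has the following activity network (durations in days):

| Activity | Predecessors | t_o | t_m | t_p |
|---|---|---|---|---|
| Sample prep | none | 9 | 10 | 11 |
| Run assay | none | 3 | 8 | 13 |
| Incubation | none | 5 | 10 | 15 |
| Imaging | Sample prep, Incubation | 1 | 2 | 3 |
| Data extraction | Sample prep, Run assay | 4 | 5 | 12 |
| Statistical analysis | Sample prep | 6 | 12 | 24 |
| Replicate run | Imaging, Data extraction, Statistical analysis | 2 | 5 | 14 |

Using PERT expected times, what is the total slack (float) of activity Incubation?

11 days

te_Sample prep = (9 + 4·10 + 11)/6 = 60/6 = 10
te_Run assay = (3 + 4·8 + 13)/6 = 48/6 = 8
te_Incubation = (5 + 4·10 + 15)/6 = 60/6 = 10
te_Imaging = (1 + 4·2 + 3)/6 = 12/6 = 2
te_Data extraction = (4 + 4·5 + 12)/6 = 36/6 = 6
te_Statistical analysis = (6 + 4·12 + 24)/6 = 78/6 = 13
te_Replicate run = (2 + 4·5 + 14)/6 = 36/6 = 6

Forward pass:
ES_Sample prep = 0; EF_Sample prep = 10
ES_Run assay = 0; EF_Run assay = 8
ES_Incubation = 0; EF_Incubation = 10
ES_Imaging = max(EF_Sample prep=10, EF_Incubation=10) = 10; EF_Imaging = 10+2 = 12
ES_Data extraction = max(EF_Sample prep=10, EF_Run assay=8) = 10; EF_Data extraction = 10+6 = 16
ES_Statistical analysis = 10; EF_Statistical analysis = 10+13 = 23
ES_Replicate run = max(EF_Imaging=12, EF_Data extraction=16, EF_Statistical analysis=23) = 23; EF_Replicate run = 23+6 = 29
Expected project duration μ = 29 days. Critical path: Sample prep → Statistical analysis → Replicate run.

Backward pass:
LF_Replicate run = 29; LS_Replicate run = 29−6 = 23
LF_Statistical analysis = LS_Replicate run = 23; LS_Statistical analysis = 23−13 = 10
LF_Data extraction = LS_Replicate run = 23; LS_Data extraction = 23−6 = 17
LF_Imaging = LS_Replicate run = 23; LS_Imaging = 23−2 = 21
LF_Incubation = LS_Imaging = 21; LS_Incubation = 21−10 = 11
LF_Run assay = LS_Data extraction = 17; LS_Run assay = 17−8 = 9
LF_Sample prep = min(LS_Imaging=21, LS_Data extraction=17, LS_Statistical analysis=10) = 10; LS_Sample prep = 10−10 = 0
Slack_Incubation = LS_Incubation − ES_Incubation = 11 − 0 = 11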